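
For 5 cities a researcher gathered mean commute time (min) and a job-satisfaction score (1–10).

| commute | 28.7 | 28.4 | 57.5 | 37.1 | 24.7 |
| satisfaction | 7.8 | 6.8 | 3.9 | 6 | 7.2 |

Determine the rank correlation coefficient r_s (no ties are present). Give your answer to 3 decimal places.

Rank commute: 3, 2, 5, 4, 1
Rank satisfaction: 5, 3, 1, 2, 4
d = rank(commute) − rank(satisfaction): -2, -1, 4, 2, -3; Σd² = 34
ρ = 1 − 6Σd² / [n(n²−1)] = 1 − 6×34 / (5×24) = 1 − 204/120 ≈ -0.700

-0.700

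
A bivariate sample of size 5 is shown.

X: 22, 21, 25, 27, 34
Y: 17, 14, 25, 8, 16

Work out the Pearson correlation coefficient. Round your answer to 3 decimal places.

-0.087

n = 5, ΣX = 129, ΣY = 80, ΣX² = 3435, ΣY² = 1430, ΣXY = 2053
nΣXY − ΣXΣY = 10265 − 10320 = -55
nΣX² − (ΣX)² = 17175 − 16641 = 534; nΣY² − (ΣY)² = 7150 − 6400 = 750
r = -55 / √(534 × 750) = -55 / 632.8507 ≈ -0.087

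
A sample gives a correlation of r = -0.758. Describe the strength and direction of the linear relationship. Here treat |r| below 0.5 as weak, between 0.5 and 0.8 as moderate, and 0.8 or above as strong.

moderate negative

r = -0.758 < 0 so the relationship is negative.
|r| = 0.758, which falls in the moderate range.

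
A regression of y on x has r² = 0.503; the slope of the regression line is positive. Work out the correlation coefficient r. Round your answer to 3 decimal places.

|r| = √0.503 = 0.709
The association is positive, so r = 0.709.

0.709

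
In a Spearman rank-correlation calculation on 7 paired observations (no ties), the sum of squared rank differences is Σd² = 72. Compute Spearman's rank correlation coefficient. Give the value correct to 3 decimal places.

-0.286

ρ = 1 − 6Σd² / [n(n²−1)] = 1 − 6×72 / (7×48)
  = 1 − 432/336 = 1 − 1.2857 ≈ -0.286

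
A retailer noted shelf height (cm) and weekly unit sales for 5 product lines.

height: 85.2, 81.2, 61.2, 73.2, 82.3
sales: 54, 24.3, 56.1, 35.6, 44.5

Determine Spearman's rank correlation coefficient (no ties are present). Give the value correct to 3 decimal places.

-0.100

Rank height: 5, 3, 1, 2, 4
Rank sales: 4, 1, 5, 2, 3
d = rank(height) − rank(sales): 1, 2, -4, 0, 1; Σd² = 22
ρ = 1 − 6Σd² / [n(n²−1)] = 1 − 6×22 / (5×24) = 1 − 132/120 ≈ -0.100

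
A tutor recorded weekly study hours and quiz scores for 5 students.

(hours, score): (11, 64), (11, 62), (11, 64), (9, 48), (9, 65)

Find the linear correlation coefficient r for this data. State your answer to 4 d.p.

0.5251

n = 5, Σx = 51, Σy = 303, Σx² = 525, Σy² = 18565, Σxy = 3107
nΣxy − ΣxΣy = 15535 − 15453 = 82
nΣx² − (Σx)² = 2625 − 2601 = 24; nΣy² − (Σy)² = 92825 − 91809 = 1016
r = 82 / √(24 × 1016) = 82 / 156.1538 ≈ 0.5251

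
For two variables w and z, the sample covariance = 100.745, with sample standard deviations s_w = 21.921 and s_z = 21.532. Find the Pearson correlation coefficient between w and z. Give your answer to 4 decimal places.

0.2134

r = Cov(w,z) / (s_w · s_z) = 100.745 / (21.921 × 21.532)
  = 100.745 / 472.0030 ≈ 0.2134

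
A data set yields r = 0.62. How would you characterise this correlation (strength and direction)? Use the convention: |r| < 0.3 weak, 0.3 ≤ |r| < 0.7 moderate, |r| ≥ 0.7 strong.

r = 0.62 > 0 so the relationship is positive.
|r| = 0.62, which falls in the moderate range.

moderate positive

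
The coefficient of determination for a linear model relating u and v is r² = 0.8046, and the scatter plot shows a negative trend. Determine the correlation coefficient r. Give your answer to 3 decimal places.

|r| = √0.8046 = 0.897
The association is negative, so r = −0.897.

-0.897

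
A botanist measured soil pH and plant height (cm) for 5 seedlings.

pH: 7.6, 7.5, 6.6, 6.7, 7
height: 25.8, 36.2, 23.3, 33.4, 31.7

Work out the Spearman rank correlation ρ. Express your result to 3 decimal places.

0.300

Rank pH: 5, 4, 1, 2, 3
Rank height: 2, 5, 1, 4, 3
d = rank(pH) − rank(height): 3, -1, 0, -2, 0; Σd² = 14
ρ = 1 − 6Σd² / [n(n²−1)] = 1 − 6×14 / (5×24) = 1 − 84/120 ≈ 0.300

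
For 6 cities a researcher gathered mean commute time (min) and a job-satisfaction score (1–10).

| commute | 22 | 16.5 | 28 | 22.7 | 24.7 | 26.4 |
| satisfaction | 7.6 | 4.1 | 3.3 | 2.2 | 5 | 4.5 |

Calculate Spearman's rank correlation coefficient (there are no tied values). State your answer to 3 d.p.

-0.200

Rank commute: 2, 1, 6, 3, 4, 5
Rank satisfaction: 6, 3, 2, 1, 5, 4
d = rank(commute) − rank(satisfaction): -4, -2, 4, 2, -1, 1; Σd² = 42
ρ = 1 − 6Σd² / [n(n²−1)] = 1 − 6×42 / (6×35) = 1 − 252/210 ≈ -0.200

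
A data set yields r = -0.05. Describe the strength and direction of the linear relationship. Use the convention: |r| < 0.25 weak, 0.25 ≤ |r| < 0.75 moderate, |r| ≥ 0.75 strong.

r = -0.05 < 0 so the relationship is negative.
|r| = 0.05, which falls in the weak range.

weak negative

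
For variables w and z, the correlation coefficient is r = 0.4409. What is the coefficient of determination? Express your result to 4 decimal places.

r² = (0.4409)² = 0.1944

0.1944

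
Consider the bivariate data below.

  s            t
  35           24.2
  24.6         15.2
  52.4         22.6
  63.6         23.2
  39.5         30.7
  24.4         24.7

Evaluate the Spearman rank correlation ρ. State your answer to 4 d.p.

Rank s: 3, 2, 5, 6, 4, 1
Rank t: 4, 1, 2, 3, 6, 5
d = rank(s) − rank(t): -1, 1, 3, 3, -2, -4; Σd² = 40
ρ = 1 − 6Σd² / [n(n²−1)] = 1 − 6×40 / (6×35) = 1 − 240/210 ≈ -0.1429

-0.1429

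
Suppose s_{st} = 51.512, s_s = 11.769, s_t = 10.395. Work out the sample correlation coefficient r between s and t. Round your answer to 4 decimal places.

0.4211

r = Cov(s,t) / (s_s · s_t) = 51.512 / (11.769 × 10.395)
  = 51.512 / 122.3388 ≈ 0.4211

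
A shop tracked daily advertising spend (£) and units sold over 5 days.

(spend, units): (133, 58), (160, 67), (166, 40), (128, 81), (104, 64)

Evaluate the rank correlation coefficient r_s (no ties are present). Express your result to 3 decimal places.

Rank spend: 3, 4, 5, 2, 1
Rank units: 2, 4, 1, 5, 3
d = rank(spend) − rank(units): 1, 0, 4, -3, -2; Σd² = 30
ρ = 1 − 6Σd² / [n(n²−1)] = 1 − 6×30 / (5×24) = 1 − 180/120 ≈ -0.500

-0.500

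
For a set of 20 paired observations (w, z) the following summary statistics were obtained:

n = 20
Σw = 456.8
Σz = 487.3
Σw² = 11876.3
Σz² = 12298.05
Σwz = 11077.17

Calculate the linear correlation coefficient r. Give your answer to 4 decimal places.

-0.0674

r = (nΣwz − ΣwΣz) / √[(nΣw² − (Σw)²)(nΣz² − (Σz)²)]
Numerator: 20×11077.17 − 456.8×487.3 = -1055.24
Denominator: √[(237526 − 208666.24)(245961 − 237461.29)] = √[28859.76 × 8499.71] = 15662.0430
r = -1055.24 / 15662.0430 ≈ -0.0674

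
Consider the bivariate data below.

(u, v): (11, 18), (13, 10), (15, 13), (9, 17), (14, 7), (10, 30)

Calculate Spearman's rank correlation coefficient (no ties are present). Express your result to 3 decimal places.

Rank u: 3, 4, 6, 1, 5, 2
Rank v: 5, 2, 3, 4, 1, 6
d = rank(u) − rank(v): -2, 2, 3, -3, 4, -4; Σd² = 58
ρ = 1 − 6Σd² / [n(n²−1)] = 1 − 6×58 / (6×35) = 1 − 348/210 ≈ -0.657

-0.657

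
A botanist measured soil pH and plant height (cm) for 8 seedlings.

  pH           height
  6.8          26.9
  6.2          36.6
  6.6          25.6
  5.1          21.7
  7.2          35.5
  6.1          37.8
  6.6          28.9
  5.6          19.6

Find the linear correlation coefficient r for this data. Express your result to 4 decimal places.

n = 8, Σx = 50.2, Σy = 232.6, Σx² = 318.22, Σy² = 7097.88, Σxy = 1476.15
nΣxy − ΣxΣy = 11809.2 − 11676.52 = 132.68
nΣx² − (Σx)² = 2545.76 − 2520.04 = 25.72; nΣy² − (Σy)² = 56783.04 − 54102.76 = 2680.28
r = 132.68 / √(25.72 × 2680.28) = 132.68 / 262.5582 ≈ 0.5053

0.5053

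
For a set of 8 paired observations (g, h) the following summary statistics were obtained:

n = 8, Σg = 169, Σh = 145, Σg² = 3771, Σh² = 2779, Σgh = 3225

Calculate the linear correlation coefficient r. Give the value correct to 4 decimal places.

r = (nΣgh − ΣgΣh) / √[(nΣg² − (Σg)²)(nΣh² − (Σh)²)]
Numerator: 8×3225 − 169×145 = 1295
Denominator: √[(30168 − 28561)(22232 − 21025)] = √[1607 × 1207] = 1392.7128
r = 1295 / 1392.7128 ≈ 0.9298

0.9298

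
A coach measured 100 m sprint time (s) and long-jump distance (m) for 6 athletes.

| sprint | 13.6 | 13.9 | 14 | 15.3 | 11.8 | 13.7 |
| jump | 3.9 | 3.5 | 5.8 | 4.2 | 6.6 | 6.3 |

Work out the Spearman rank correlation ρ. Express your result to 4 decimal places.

Rank sprint: 2, 4, 5, 6, 1, 3
Rank jump: 2, 1, 4, 3, 6, 5
d = rank(sprint) − rank(jump): 0, 3, 1, 3, -5, -2; Σd² = 48
ρ = 1 − 6Σd² / [n(n²−1)] = 1 − 6×48 / (6×35) = 1 − 288/210 ≈ -0.3714

-0.3714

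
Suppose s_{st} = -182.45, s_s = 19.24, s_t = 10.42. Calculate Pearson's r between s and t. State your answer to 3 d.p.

-0.910

r = Cov(s,t) / (s_s · s_t) = -182.45 / (19.24 × 10.42)
  = -182.45 / 200.4808 ≈ -0.910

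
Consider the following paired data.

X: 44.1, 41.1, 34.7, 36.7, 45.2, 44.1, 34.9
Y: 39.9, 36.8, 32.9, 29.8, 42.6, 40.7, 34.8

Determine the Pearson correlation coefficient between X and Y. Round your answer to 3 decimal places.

0.890

n = 7, ΣX = 280.8, ΣY = 257.5, ΣX² = 11390.86, ΣY² = 9598.99, ΣXY = 10442.27
nΣXY − ΣXΣY = 73095.89 − 72306 = 789.89
nΣX² − (ΣX)² = 79736.02 − 78848.64 = 887.38; nΣY² − (ΣY)² = 67192.93 − 66306.25 = 886.68
r = 789.89 / √(887.38 × 886.68) = 789.89 / 887.0299 ≈ 0.890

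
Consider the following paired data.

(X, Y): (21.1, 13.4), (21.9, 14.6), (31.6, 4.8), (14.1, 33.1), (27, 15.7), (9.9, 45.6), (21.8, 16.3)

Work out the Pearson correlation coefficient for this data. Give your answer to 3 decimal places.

n = 7, ΣX = 147.4, ΣY = 143.5, ΣX² = 3424.44, ΣY² = 4102.91, ΣXY = 2451.55
nΣXY − ΣXΣY = 17160.85 − 21151.9 = -3991.05
nΣX² − (ΣX)² = 23971.08 − 21726.76 = 2244.32; nΣY² − (ΣY)² = 28720.37 − 20592.25 = 8128.12
r = -3991.05 / √(2244.32 × 8128.12) = -3991.05 / 4271.0774 ≈ -0.934

-0.934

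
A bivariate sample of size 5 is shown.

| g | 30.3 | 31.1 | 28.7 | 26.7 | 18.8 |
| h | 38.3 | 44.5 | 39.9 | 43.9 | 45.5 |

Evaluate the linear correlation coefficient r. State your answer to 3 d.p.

n = 5, Σg = 135.6, Σh = 212.1, Σg² = 3775.32, Σh² = 9036.61, Σgh = 5717.1
nΣgh − ΣgΣh = 28585.5 − 28760.76 = -175.26
nΣg² − (Σg)² = 18876.6 − 18387.36 = 489.24; nΣh² − (Σh)² = 45183.05 − 44986.41 = 196.64
r = -175.26 / √(489.24 × 196.64) = -175.26 / 310.1679 ≈ -0.565

-0.565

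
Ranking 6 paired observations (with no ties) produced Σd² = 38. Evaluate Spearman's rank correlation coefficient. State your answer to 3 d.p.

ρ = 1 − 6Σd² / [n(n²−1)] = 1 − 6×38 / (6×35)
  = 1 − 228/210 = 1 − 1.0857 ≈ -0.086

-0.086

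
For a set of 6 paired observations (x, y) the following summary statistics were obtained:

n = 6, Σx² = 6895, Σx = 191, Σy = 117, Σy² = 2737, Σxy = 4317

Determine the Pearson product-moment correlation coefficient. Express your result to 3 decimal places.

r = (nΣxy − ΣxΣy) / √[(nΣx² − (Σx)²)(nΣy² − (Σy)²)]
Numerator: 6×4317 − 191×117 = 3555
Denominator: √[(41370 − 36481)(16422 − 13689)] = √[4889 × 2733] = 3655.3573
r = 3555 / 3655.3573 ≈ 0.973

0.973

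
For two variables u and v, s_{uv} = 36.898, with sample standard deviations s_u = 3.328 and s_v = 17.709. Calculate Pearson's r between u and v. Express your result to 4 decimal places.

0.6261

r = Cov(u,v) / (s_u · s_v) = 36.898 / (3.328 × 17.709)
  = 36.898 / 58.9356 ≈ 0.6261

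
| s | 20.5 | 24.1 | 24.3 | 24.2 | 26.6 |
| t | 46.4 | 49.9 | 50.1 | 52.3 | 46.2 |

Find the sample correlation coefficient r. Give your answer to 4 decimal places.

n = 5, Σs = 119.7, Σt = 244.9, Σs² = 2884.75, Σt² = 12022.71, Σst = 5865.8
nΣst − ΣsΣt = 29329 − 29314.53 = 14.47
nΣs² − (Σs)² = 14423.75 − 14328.09 = 95.66; nΣt² − (Σt)² = 60113.55 − 59976.01 = 137.54
r = 14.47 / √(95.66 × 137.54) = 14.47 / 114.7043 ≈ 0.1262

0.1262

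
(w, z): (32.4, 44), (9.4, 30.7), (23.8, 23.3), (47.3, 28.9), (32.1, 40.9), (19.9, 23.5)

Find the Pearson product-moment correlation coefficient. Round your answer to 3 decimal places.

n = 6, Σw = 164.9, Σz = 191.3, Σw² = 5368.27, Σz² = 6481.65, Σwz = 5416.23
nΣwz − ΣwΣz = 32497.38 − 31545.37 = 952.01
nΣw² − (Σw)² = 32209.62 − 27192.01 = 5017.61; nΣz² − (Σz)² = 38889.9 − 36595.69 = 2294.21
r = 952.01 / √(5017.61 × 2294.21) = 952.01 / 3392.8529 ≈ 0.281

0.281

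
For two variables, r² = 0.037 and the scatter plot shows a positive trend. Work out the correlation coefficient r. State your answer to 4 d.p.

|r| = √0.037 = 0.1924
The association is positive, so r = 0.1924.

0.1924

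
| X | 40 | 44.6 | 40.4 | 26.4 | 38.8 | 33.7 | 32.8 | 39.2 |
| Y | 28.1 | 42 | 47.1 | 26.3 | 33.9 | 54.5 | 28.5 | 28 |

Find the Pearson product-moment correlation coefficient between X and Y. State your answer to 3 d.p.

0.264

n = 8, ΣX = 295.9, ΣY = 288.4, ΣX² = 11171.89, ΣY² = 11179.42, ΣXY = 10778.73
nΣXY − ΣXΣY = 86229.84 − 85337.56 = 892.28
nΣX² − (ΣX)² = 89375.12 − 87556.81 = 1818.31; nΣY² − (ΣY)² = 89435.36 − 83174.56 = 6260.8
r = 892.28 / √(1818.31 × 6260.8) = 892.28 / 3374.0295 ≈ 0.264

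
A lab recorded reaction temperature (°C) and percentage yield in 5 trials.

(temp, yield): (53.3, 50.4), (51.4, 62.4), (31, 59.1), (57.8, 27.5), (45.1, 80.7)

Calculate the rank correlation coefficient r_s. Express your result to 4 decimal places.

-0.7000

Rank temp: 4, 3, 1, 5, 2
Rank yield: 2, 4, 3, 1, 5
d = rank(temp) − rank(yield): 2, -1, -2, 4, -3; Σd² = 34
ρ = 1 − 6Σd² / [n(n²−1)] = 1 − 6×34 / (5×24) = 1 − 204/120 ≈ -0.7000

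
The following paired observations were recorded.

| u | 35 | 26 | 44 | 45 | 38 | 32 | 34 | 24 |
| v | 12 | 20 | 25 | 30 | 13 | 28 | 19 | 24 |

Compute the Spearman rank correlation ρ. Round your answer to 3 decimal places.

0.167

Rank u: 5, 2, 7, 8, 6, 3, 4, 1
Rank v: 1, 4, 6, 8, 2, 7, 3, 5
d = rank(u) − rank(v): 4, -2, 1, 0, 4, -4, 1, -4; Σd² = 70
ρ = 1 − 6Σd² / [n(n²−1)] = 1 − 6×70 / (8×63) = 1 − 420/504 ≈ 0.167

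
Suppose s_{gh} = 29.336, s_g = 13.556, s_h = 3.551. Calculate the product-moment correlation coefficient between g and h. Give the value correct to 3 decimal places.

r = Cov(g,h) / (s_g · s_h) = 29.336 / (13.556 × 3.551)
  = 29.336 / 48.1374 ≈ 0.609

0.609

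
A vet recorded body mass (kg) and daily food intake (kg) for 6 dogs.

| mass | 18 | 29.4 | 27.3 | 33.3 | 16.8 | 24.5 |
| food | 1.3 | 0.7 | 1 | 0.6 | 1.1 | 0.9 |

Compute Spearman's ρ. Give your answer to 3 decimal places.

Rank mass: 2, 5, 4, 6, 1, 3
Rank food: 6, 2, 4, 1, 5, 3
d = rank(mass) − rank(food): -4, 3, 0, 5, -4, 0; Σd² = 66
ρ = 1 − 6Σd² / [n(n²−1)] = 1 − 6×66 / (6×35) = 1 − 396/210 ≈ -0.886

-0.886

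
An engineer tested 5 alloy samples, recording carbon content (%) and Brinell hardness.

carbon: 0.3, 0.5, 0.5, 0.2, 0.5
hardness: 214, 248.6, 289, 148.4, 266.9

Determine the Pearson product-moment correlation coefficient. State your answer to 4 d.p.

0.9461

n = 5, Σx = 2, Σy = 1166.9, Σx² = 0.88, Σy² = 284377.13, Σxy = 496.13
nΣxy − ΣxΣy = 2480.65 − 2333.8 = 146.85
nΣx² − (Σx)² = 4.4 − 4 = 0.4; nΣy² − (Σy)² = 1421885.65 − 1361655.61 = 60230.04
r = 146.85 / √(0.4 × 60230.04) = 146.85 / 155.2160 ≈ 0.9461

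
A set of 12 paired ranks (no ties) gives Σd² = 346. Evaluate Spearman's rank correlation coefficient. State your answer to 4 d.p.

-0.2098

ρ = 1 − 6Σd² / [n(n²−1)] = 1 − 6×346 / (12×143)
  = 1 − 2076/1716 = 1 − 1.20979 ≈ -0.2098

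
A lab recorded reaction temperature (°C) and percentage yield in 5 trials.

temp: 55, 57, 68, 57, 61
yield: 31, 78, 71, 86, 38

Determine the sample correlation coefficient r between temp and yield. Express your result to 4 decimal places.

n = 5, Σx = 298, Σy = 304, Σx² = 17868, Σy² = 20926, Σxy = 18199
nΣxy − ΣxΣy = 90995 − 90592 = 403
nΣx² − (Σx)² = 89340 − 88804 = 536; nΣy² − (Σy)² = 104630 − 92416 = 12214
r = 403 / √(536 × 12214) = 403 / 2558.6528 ≈ 0.1575

0.1575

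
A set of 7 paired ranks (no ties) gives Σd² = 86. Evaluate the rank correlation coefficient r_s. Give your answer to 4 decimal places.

-0.5357

ρ = 1 − 6Σd² / [n(n²−1)] = 1 − 6×86 / (7×48)
  = 1 − 516/336 = 1 − 1.53571 ≈ -0.5357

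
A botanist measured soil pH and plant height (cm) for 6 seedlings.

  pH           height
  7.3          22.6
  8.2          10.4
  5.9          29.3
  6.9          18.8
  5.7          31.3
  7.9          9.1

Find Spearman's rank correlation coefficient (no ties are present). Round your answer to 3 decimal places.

-0.886

Rank pH: 4, 6, 2, 3, 1, 5
Rank height: 4, 2, 5, 3, 6, 1
d = rank(pH) − rank(height): 0, 4, -3, 0, -5, 4; Σd² = 66
ρ = 1 − 6Σd² / [n(n²−1)] = 1 − 6×66 / (6×35) = 1 − 396/210 ≈ -0.886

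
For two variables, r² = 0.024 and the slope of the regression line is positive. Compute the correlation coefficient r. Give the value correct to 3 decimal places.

0.155

|r| = √0.024 = 0.155
The association is positive, so r = 0.155.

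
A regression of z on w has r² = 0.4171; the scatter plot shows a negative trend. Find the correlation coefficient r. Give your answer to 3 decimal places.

-0.646

|r| = √0.4171 = 0.646
The association is negative, so r = −0.646.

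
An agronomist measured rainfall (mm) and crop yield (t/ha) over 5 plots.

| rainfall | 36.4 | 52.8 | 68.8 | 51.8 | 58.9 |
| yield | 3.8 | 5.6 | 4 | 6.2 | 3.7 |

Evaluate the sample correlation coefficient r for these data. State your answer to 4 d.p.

n = 5, Σx = 268.7, Σy = 23.3, Σx² = 14998.69, Σy² = 113.93, Σxy = 1248.29
nΣxy − ΣxΣy = 6241.45 − 6260.71 = -19.26
nΣx² − (Σx)² = 74993.45 − 72199.69 = 2793.76; nΣy² − (Σy)² = 569.65 − 542.89 = 26.76
r = -19.26 / √(2793.76 × 26.76) = -19.26 / 273.4246 ≈ -0.0704

-0.0704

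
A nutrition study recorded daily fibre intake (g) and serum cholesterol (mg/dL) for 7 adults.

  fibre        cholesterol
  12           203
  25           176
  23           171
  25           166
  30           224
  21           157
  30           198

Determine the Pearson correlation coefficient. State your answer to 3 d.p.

n = 7, Σx = 166, Σy = 1295, Σx² = 4164, Σy² = 243011, Σxy = 30876
nΣxy − ΣxΣy = 216132 − 214970 = 1162
nΣx² − (Σx)² = 29148 − 27556 = 1592; nΣy² − (Σy)² = 1701077 − 1677025 = 24052
r = 1162 / √(1592 × 24052) = 1162 / 6187.9548 ≈ 0.188

0.188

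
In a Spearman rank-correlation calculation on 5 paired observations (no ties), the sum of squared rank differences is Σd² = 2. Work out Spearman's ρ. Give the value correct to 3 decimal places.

ρ = 1 − 6Σd² / [n(n²−1)] = 1 − 6×2 / (5×24)
  = 1 − 12/120 = 1 − 0.1000 ≈ 0.900

0.900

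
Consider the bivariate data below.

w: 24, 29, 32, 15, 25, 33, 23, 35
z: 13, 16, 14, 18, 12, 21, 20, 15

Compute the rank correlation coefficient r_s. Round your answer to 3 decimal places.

-0.024

Rank w: 3, 5, 6, 1, 4, 7, 2, 8
Rank z: 2, 5, 3, 6, 1, 8, 7, 4
d = rank(w) − rank(z): 1, 0, 3, -5, 3, -1, -5, 4; Σd² = 86
ρ = 1 − 6Σd² / [n(n²−1)] = 1 − 6×86 / (8×63) = 1 − 516/504 ≈ -0.024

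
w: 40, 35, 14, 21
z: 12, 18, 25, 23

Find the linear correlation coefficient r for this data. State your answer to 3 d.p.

n = 4, Σw = 110, Σz = 78, Σw² = 3462, Σz² = 1622, Σwz = 1943
nΣwz − ΣwΣz = 7772 − 8580 = -808
nΣw² − (Σw)² = 13848 − 12100 = 1748; nΣz² − (Σz)² = 6488 − 6084 = 404
r = -808 / √(1748 × 404) = -808 / 840.3523 ≈ -0.962

-0.962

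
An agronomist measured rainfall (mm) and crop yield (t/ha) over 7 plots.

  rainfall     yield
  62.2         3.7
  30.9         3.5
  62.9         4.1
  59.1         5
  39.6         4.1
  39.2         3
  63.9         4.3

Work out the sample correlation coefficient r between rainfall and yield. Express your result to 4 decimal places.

0.5715

n = 7, Σx = 357.8, Σy = 27.7, Σx² = 19460.88, Σy² = 112.05, Σxy = 1446.41
nΣxy − ΣxΣy = 10124.87 − 9911.06 = 213.81
nΣx² − (Σx)² = 136226.16 − 128020.84 = 8205.32; nΣy² − (Σy)² = 784.35 − 767.29 = 17.06
r = 213.81 / √(8205.32 × 17.06) = 213.81 / 374.1427 ≈ 0.5715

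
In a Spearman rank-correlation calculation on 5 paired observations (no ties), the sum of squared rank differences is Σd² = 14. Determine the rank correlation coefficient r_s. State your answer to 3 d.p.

0.300

ρ = 1 − 6Σd² / [n(n²−1)] = 1 − 6×14 / (5×24)
  = 1 − 84/120 = 1 − 0.7000 ≈ 0.300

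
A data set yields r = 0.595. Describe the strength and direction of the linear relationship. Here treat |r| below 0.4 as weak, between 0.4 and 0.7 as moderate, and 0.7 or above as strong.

moderate positive

r = 0.595 > 0 so the relationship is positive.
|r| = 0.595, which falls in the moderate range.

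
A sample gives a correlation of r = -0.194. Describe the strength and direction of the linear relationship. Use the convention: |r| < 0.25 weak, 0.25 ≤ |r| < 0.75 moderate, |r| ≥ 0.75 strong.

r = -0.194 < 0 so the relationship is negative.
|r| = 0.194, which falls in the weak range.

weak negative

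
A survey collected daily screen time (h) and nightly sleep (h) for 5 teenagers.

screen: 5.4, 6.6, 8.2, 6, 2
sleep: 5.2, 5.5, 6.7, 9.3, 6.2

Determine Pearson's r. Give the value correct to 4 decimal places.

n = 5, Σx = 28.2, Σy = 32.9, Σx² = 179.96, Σy² = 227.11, Σxy = 187.52
nΣxy − ΣxΣy = 937.6 − 927.78 = 9.82
nΣx² − (Σx)² = 899.8 − 795.24 = 104.56; nΣy² − (Σy)² = 1135.55 − 1082.41 = 53.14
r = 9.82 / √(104.56 × 53.14) = 9.82 / 74.5407 ≈ 0.1317

0.1317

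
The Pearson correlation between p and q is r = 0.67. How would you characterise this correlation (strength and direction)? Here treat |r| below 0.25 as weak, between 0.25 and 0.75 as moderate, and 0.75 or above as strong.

r = 0.67 > 0 so the relationship is positive.
|r| = 0.67, which falls in the moderate range.

moderate positive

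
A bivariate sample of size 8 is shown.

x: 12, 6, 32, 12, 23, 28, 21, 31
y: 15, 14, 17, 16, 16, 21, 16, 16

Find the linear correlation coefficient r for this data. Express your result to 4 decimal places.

n = 8, Σx = 165, Σy = 131, Σx² = 4063, Σy² = 2175, Σxy = 2788
nΣxy − ΣxΣy = 22304 − 21615 = 689
nΣx² − (Σx)² = 32504 − 27225 = 5279; nΣy² − (Σy)² = 17400 − 17161 = 239
r = 689 / √(5279 × 239) = 689 / 1123.2457 ≈ 0.6134

0.6134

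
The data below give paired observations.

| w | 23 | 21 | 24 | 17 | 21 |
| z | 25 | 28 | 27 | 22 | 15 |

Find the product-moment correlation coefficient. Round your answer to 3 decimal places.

n = 5, Σw = 106, Σz = 117, Σw² = 2276, Σz² = 2847, Σwz = 2500
nΣwz − ΣwΣz = 12500 − 12402 = 98
nΣw² − (Σw)² = 11380 − 11236 = 144; nΣz² − (Σz)² = 14235 − 13689 = 546
r = 98 / √(144 × 546) = 98 / 280.3997 ≈ 0.350

0.350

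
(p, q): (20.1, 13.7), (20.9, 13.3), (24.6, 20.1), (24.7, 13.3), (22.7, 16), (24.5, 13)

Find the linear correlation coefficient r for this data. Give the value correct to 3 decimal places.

0.329

n = 6, Σp = 137.5, Σq = 89.4, Σp² = 3171.61, Σq² = 1370.48, Σpq = 2058.01
nΣpq − ΣpΣq = 12348.06 − 12292.5 = 55.56
nΣp² − (Σp)² = 19029.66 − 18906.25 = 123.41; nΣq² − (Σq)² = 8222.88 − 7992.36 = 230.52
r = 55.56 / √(123.41 × 230.52) = 55.56 / 168.6668 ≈ 0.329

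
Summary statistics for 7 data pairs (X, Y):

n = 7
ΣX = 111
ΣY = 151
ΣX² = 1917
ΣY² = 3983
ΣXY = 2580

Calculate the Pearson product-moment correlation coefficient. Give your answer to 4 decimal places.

0.5500

r = (nΣXY − ΣXΣY) / √[(nΣX² − (ΣX)²)(nΣY² − (ΣY)²)]
Numerator: 7×2580 − 111×151 = 1299
Denominator: √[(13419 − 12321)(27881 − 22801)] = √[1098 × 5080] = 2361.7451
r = 1299 / 2361.7451 ≈ 0.5500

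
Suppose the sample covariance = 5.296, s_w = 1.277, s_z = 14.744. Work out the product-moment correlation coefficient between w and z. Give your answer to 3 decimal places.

0.281

r = Cov(w,z) / (s_w · s_z) = 5.296 / (1.277 × 14.744)
  = 5.296 / 18.8281 ≈ 0.281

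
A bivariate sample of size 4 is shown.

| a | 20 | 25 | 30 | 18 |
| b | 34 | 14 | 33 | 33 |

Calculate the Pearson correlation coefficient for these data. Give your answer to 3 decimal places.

-0.234

n = 4, Σa = 93, Σb = 114, Σa² = 2249, Σb² = 3530, Σab = 2614
nΣab − ΣaΣb = 10456 − 10602 = -146
nΣa² − (Σa)² = 8996 − 8649 = 347; nΣb² − (Σb)² = 14120 − 12996 = 1124
r = -146 / √(347 × 1124) = -146 / 624.5222 ≈ -0.234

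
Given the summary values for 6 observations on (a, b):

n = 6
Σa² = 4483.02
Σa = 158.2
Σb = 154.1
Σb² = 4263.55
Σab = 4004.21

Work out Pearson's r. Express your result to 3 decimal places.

-0.191

r = (nΣab − ΣaΣb) / √[(nΣa² − (Σa)²)(nΣb² − (Σb)²)]
Numerator: 6×4004.21 − 158.2×154.1 = -353.36
Denominator: √[(26898.12 − 25027.24)(25581.3 − 23746.81)] = √[1870.88 × 1834.49] = 1852.5957
r = -353.36 / 1852.5957 ≈ -0.191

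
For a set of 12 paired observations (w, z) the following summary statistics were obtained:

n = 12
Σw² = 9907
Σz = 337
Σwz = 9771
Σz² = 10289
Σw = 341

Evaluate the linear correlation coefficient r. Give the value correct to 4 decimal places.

0.4600

r = (nΣwz − ΣwΣz) / √[(nΣw² − (Σw)²)(nΣz² − (Σz)²)]
Numerator: 12×9771 − 341×337 = 2335
Denominator: √[(118884 − 116281)(123468 − 113569)] = √[2603 × 9899] = 5076.1301
r = 2335 / 5076.1301 ≈ 0.4600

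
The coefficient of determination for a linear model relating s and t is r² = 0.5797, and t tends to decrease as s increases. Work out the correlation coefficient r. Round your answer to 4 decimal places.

|r| = √0.5797 = 0.7614
The association is negative, so r = −0.7614.

-0.7614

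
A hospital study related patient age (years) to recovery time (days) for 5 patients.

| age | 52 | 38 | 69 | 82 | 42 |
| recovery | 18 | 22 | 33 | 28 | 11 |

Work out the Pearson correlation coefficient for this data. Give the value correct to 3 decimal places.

0.736

n = 5, Σx = 283, Σy = 112, Σx² = 17397, Σy² = 2802, Σxy = 6807
nΣxy − ΣxΣy = 34035 − 31696 = 2339
nΣx² − (Σx)² = 86985 − 80089 = 6896; nΣy² − (Σy)² = 14010 − 12544 = 1466
r = 2339 / √(6896 × 1466) = 2339 / 3179.5497 ≈ 0.736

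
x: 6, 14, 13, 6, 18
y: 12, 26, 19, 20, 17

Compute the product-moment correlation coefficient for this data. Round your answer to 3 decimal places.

0.350

n = 5, Σx = 57, Σy = 94, Σx² = 761, Σy² = 1870, Σxy = 1109
nΣxy − ΣxΣy = 5545 − 5358 = 187
nΣx² − (Σx)² = 3805 − 3249 = 556; nΣy² − (Σy)² = 9350 − 8836 = 514
r = 187 / √(556 × 514) = 187 / 534.5877 ≈ 0.350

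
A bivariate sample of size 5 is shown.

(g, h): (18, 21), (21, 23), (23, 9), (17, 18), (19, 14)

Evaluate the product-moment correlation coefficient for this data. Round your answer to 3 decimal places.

-0.481

n = 5, Σg = 98, Σh = 85, Σg² = 1944, Σh² = 1571, Σgh = 1640
nΣgh − ΣgΣh = 8200 − 8330 = -130
nΣg² − (Σg)² = 9720 − 9604 = 116; nΣh² − (Σh)² = 7855 − 7225 = 630
r = -130 / √(116 × 630) = -130 / 270.3331 ≈ -0.481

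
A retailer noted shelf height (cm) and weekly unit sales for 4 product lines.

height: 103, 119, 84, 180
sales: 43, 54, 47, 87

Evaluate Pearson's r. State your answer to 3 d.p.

n = 4, Σx = 486, Σy = 231, Σx² = 64226, Σy² = 14543, Σxy = 30463
nΣxy − ΣxΣy = 121852 − 112266 = 9586
nΣx² − (Σx)² = 256904 − 236196 = 20708; nΣy² − (Σy)² = 58172 − 53361 = 4811
r = 9586 / √(20708 × 4811) = 9586 / 9981.2919 ≈ 0.960

0.960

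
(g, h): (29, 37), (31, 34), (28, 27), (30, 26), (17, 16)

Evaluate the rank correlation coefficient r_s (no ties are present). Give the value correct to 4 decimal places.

0.5000

Rank g: 3, 5, 2, 4, 1
Rank h: 5, 4, 3, 2, 1
d = rank(g) − rank(h): -2, 1, -1, 2, 0; Σd² = 10
ρ = 1 − 6Σd² / [n(n²−1)] = 1 − 6×10 / (5×24) = 1 − 60/120 ≈ 0.5000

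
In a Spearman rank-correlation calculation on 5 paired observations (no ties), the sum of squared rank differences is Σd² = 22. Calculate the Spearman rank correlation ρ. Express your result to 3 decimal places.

-0.100

ρ = 1 − 6Σd² / [n(n²−1)] = 1 − 6×22 / (5×24)
  = 1 − 132/120 = 1 − 1.1000 ≈ -0.100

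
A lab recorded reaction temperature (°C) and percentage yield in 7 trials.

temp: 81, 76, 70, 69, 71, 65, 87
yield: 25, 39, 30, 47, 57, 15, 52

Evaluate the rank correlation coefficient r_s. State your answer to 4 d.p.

Rank temp: 6, 5, 3, 2, 4, 1, 7
Rank yield: 2, 4, 3, 5, 7, 1, 6
d = rank(temp) − rank(yield): 4, 1, 0, -3, -3, 0, 1; Σd² = 36
ρ = 1 − 6Σd² / [n(n²−1)] = 1 − 6×36 / (7×48) = 1 − 216/336 ≈ 0.3571

0.3571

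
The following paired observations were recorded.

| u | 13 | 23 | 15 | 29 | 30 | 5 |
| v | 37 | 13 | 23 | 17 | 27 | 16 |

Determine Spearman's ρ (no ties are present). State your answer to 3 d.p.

Rank u: 2, 4, 3, 5, 6, 1
Rank v: 6, 1, 4, 3, 5, 2
d = rank(u) − rank(v): -4, 3, -1, 2, 1, -1; Σd² = 32
ρ = 1 − 6Σd² / [n(n²−1)] = 1 − 6×32 / (6×35) = 1 − 192/210 ≈ 0.086

0.086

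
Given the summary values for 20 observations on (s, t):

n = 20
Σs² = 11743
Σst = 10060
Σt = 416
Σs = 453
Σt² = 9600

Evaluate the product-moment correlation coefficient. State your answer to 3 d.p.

0.538

r = (nΣst − ΣsΣt) / √[(nΣs² − (Σs)²)(nΣt² − (Σt)²)]
Numerator: 20×10060 − 453×416 = 12752
Denominator: √[(234860 − 205209)(192000 − 173056)] = √[29651 × 18944] = 23700.3912
r = 12752 / 23700.3912 ≈ 0.538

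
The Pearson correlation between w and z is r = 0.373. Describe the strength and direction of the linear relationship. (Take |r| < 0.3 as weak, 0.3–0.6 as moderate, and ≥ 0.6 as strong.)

moderate positive

r = 0.373 > 0 so the relationship is positive.
|r| = 0.373, which falls in the moderate range.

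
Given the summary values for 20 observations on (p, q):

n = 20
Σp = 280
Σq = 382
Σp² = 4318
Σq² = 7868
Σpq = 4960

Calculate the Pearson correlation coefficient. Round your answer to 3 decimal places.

-0.813

r = (nΣpq − ΣpΣq) / √[(nΣp² − (Σp)²)(nΣq² − (Σq)²)]
Numerator: 20×4960 − 280×382 = -7760
Denominator: √[(86360 − 78400)(157360 − 145924)] = √[7960 × 11436] = 9540.9937
r = -7760 / 9540.9937 ≈ -0.813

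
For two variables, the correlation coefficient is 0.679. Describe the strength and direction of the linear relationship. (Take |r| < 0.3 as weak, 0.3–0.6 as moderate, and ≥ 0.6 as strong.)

strong positive

r = 0.679 > 0 so the relationship is positive.
|r| = 0.679, which falls in the strong range.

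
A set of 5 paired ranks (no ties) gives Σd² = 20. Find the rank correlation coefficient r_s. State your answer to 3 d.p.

ρ = 1 − 6Σd² / [n(n²−1)] = 1 − 6×20 / (5×24)
  = 1 − 120/120 = 1 − 1.0000 ≈ 0.000

0.000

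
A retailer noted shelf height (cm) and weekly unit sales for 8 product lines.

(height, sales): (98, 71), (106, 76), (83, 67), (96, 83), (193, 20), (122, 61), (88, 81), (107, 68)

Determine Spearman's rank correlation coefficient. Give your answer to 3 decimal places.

-0.595

Rank height: 4, 5, 1, 3, 8, 7, 2, 6
Rank sales: 5, 6, 3, 8, 1, 2, 7, 4
d = rank(height) − rank(sales): -1, -1, -2, -5, 7, 5, -5, 2; Σd² = 134
ρ = 1 − 6Σd² / [n(n²−1)] = 1 − 6×134 / (8×63) = 1 − 804/504 ≈ -0.595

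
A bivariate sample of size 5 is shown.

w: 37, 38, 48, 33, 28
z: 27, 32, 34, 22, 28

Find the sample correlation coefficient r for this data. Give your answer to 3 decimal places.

0.685

n = 5, Σw = 184, Σz = 143, Σw² = 6990, Σz² = 4177, Σwz = 5357
nΣwz − ΣwΣz = 26785 − 26312 = 473
nΣw² − (Σw)² = 34950 − 33856 = 1094; nΣz² − (Σz)² = 20885 − 20449 = 436
r = 473 / √(1094 × 436) = 473 / 690.6403 ≈ 0.685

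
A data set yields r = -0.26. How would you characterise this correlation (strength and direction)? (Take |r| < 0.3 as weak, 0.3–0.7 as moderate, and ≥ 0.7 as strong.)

weak negative

r = -0.26 < 0 so the relationship is negative.
|r| = 0.26, which falls in the weak range.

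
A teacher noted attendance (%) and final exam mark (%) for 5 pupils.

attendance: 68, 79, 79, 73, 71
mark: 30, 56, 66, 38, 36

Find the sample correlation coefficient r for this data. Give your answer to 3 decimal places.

n = 5, Σx = 370, Σy = 226, Σx² = 27476, Σy² = 11132, Σxy = 17008
nΣxy − ΣxΣy = 85040 − 83620 = 1420
nΣx² − (Σx)² = 137380 − 136900 = 480; nΣy² − (Σy)² = 55660 − 51076 = 4584
r = 1420 / √(480 × 4584) = 1420 / 1483.3476 ≈ 0.957

0.957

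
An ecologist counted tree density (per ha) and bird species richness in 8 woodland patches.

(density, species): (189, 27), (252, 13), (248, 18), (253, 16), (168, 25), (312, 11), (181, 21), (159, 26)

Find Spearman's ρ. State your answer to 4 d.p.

-0.8333

Rank density: 4, 6, 5, 7, 2, 8, 3, 1
Rank species: 8, 2, 4, 3, 6, 1, 5, 7
d = rank(density) − rank(species): -4, 4, 1, 4, -4, 7, -2, -6; Σd² = 154
ρ = 1 − 6Σd² / [n(n²−1)] = 1 − 6×154 / (8×63) = 1 − 924/504 ≈ -0.8333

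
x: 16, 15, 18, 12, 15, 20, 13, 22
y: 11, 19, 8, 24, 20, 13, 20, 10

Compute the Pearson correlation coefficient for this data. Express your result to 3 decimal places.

n = 8, Σx = 131, Σy = 125, Σx² = 2227, Σy² = 2191, Σxy = 1933
nΣxy − ΣxΣy = 15464 − 16375 = -911
nΣx² − (Σx)² = 17816 − 17161 = 655; nΣy² − (Σy)² = 17528 − 15625 = 1903
r = -911 / √(655 × 1903) = -911 / 1116.4520 ≈ -0.816

-0.816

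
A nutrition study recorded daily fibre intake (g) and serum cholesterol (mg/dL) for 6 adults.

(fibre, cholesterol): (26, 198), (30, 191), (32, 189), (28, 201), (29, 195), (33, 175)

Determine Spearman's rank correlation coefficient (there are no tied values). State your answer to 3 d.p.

-0.943

Rank fibre: 1, 4, 5, 2, 3, 6
Rank cholesterol: 5, 3, 2, 6, 4, 1
d = rank(fibre) − rank(cholesterol): -4, 1, 3, -4, -1, 5; Σd² = 68
ρ = 1 − 6Σd² / [n(n²−1)] = 1 − 6×68 / (6×35) = 1 − 408/210 ≈ -0.943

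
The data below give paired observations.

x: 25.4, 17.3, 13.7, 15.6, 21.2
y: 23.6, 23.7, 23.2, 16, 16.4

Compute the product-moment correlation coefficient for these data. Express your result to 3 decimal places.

0.087

n = 5, Σx = 93.2, Σy = 102.9, Σx² = 1824.94, Σy² = 2181.85, Σxy = 1924.57
nΣxy − ΣxΣy = 9622.85 − 9590.28 = 32.57
nΣx² − (Σx)² = 9124.7 − 8686.24 = 438.46; nΣy² − (Σy)² = 10909.25 − 10588.41 = 320.84
r = 32.57 / √(438.46 × 320.84) = 32.57 / 375.0673 ≈ 0.087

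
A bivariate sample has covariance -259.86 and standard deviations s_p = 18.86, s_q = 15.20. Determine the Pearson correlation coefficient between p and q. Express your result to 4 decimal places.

r = Cov(p,q) / (s_p · s_q) = -259.86 / (18.86 × 15.20)
  = -259.86 / 286.6720 ≈ -0.9065

-0.9065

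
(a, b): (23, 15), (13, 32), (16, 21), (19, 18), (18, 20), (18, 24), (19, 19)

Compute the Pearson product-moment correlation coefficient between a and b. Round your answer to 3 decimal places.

n = 7, Σa = 126, Σb = 149, Σa² = 2324, Σb² = 3351, Σab = 2592
nΣab − ΣaΣb = 18144 − 18774 = -630
nΣa² − (Σa)² = 16268 − 15876 = 392; nΣb² − (Σb)² = 23457 − 22201 = 1256
r = -630 / √(392 × 1256) = -630 / 701.6780 ≈ -0.898

-0.898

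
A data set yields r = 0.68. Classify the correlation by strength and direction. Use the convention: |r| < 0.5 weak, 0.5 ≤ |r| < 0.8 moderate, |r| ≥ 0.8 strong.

moderate positive

r = 0.68 > 0 so the relationship is positive.
|r| = 0.68, which falls in the moderate range.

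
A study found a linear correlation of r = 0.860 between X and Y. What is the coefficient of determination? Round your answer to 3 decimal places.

0.740

r² = (0.860)² = 0.740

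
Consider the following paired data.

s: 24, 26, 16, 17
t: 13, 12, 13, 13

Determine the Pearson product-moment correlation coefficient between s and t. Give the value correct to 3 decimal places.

-0.701

n = 4, Σs = 83, Σt = 51, Σs² = 1797, Σt² = 651, Σst = 1053
nΣst − ΣsΣt = 4212 − 4233 = -21
nΣs² − (Σs)² = 7188 − 6889 = 299; nΣt² − (Σt)² = 2604 − 2601 = 3
r = -21 / √(299 × 3) = -21 / 29.9500 ≈ -0.701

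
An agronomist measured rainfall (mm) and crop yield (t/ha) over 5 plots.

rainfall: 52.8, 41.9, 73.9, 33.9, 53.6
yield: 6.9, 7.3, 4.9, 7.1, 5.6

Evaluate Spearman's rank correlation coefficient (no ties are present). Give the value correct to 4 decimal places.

-0.9000

Rank rainfall: 3, 2, 5, 1, 4
Rank yield: 3, 5, 1, 4, 2
d = rank(rainfall) − rank(yield): 0, -3, 4, -3, 2; Σd² = 38
ρ = 1 − 6Σd² / [n(n²−1)] = 1 − 6×38 / (5×24) = 1 − 228/120 ≈ -0.9000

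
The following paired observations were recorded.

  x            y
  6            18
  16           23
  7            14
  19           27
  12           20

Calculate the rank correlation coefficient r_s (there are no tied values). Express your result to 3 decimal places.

Rank x: 1, 4, 2, 5, 3
Rank y: 2, 4, 1, 5, 3
d = rank(x) − rank(y): -1, 0, 1, 0, 0; Σd² = 2
ρ = 1 − 6Σd² / [n(n²−1)] = 1 − 6×2 / (5×24) = 1 − 12/120 ≈ 0.900

0.900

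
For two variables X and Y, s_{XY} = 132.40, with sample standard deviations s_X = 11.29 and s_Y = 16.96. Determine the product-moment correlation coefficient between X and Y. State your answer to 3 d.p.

r = Cov(X,Y) / (s_X · s_Y) = 132.40 / (11.29 × 16.96)
  = 132.40 / 191.4784 ≈ 0.691

0.691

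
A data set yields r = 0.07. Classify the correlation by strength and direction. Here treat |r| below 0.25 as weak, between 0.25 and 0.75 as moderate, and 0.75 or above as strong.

weak positive

r = 0.07 > 0 so the relationship is positive.
|r| = 0.07, which falls in the weak range.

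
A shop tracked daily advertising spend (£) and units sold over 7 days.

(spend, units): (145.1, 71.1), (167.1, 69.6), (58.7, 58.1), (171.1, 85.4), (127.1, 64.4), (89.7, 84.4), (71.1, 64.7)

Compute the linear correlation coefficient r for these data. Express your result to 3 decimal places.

n = 7, Σx = 829.9, Σy = 497.7, Σx² = 110953.03, Σy² = 36024.95, Σxy = 60325.27
nΣxy − ΣxΣy = 422276.89 − 413041.23 = 9235.66
nΣx² − (Σx)² = 776671.21 − 688734.01 = 87937.2; nΣy² − (Σy)² = 252174.65 − 247705.29 = 4469.36
r = 9235.66 / √(87937.2 × 4469.36) = 9235.66 / 19824.8078 ≈ 0.466

0.466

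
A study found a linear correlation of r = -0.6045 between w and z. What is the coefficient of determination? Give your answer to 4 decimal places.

r² = (-0.6045)² = 0.3654

0.3654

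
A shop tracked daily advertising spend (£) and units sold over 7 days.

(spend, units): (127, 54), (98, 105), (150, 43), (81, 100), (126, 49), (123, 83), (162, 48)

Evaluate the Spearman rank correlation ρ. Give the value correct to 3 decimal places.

Rank spend: 5, 2, 6, 1, 4, 3, 7
Rank units: 4, 7, 1, 6, 3, 5, 2
d = rank(spend) − rank(units): 1, -5, 5, -5, 1, -2, 5; Σd² = 106
ρ = 1 − 6Σd² / [n(n²−1)] = 1 − 6×106 / (7×48) = 1 − 636/336 ≈ -0.893

-0.893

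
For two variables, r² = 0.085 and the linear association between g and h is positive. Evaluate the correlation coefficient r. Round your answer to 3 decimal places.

0.292

|r| = √0.085 = 0.292
The association is positive, so r = 0.292.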